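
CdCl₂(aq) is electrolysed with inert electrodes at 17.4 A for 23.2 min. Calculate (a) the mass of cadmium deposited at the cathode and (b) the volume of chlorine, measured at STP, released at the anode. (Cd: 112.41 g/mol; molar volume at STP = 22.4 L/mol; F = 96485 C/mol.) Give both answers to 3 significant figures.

14.1 g Cd; 2.81 L Cl₂

Q = 17.4 × 1392 = 24220 C; n(e⁻) = 24220 / 96485 = 0.2510 mol
Cathode: Cd²⁺ + 2e⁻ → Cd → n(Cd) = 0.2510/2 = 0.1255 mol → 14.1 g
Anode: 2Cl⁻ → Cl₂ + 2e⁻ → n(Cl₂) = 0.2510/2 = 0.1255 mol → 2.81 L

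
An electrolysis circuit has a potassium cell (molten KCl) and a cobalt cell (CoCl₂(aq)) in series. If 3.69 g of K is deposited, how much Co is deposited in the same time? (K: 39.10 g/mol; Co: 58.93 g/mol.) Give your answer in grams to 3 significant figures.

2.78 g

n(K) = 3.69 / 39.10 = 0.09437 mol
K⁺ + e⁻ → K, so n(e⁻) = 0.09437 mol
The cells are in series, so the same charge (and hence the same n(e⁻) = 0.09437 mol) passes through both.
Co²⁺ + 2e⁻ → Co, so n(Co) = 0.09437 / 2 = 0.04719 mol
m(Co) = 0.04719 × 58.93 = 2.78 g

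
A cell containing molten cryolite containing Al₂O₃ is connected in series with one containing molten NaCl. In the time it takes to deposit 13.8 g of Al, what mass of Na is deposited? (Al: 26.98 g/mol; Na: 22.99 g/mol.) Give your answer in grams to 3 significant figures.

35.3 g

n(Al) = 13.8 / 26.98 = 0.5115 mol
Al³⁺ + 3e⁻ → Al, so n(e⁻) = 3 × 0.5115 = 1.535 mol
Same current for the same time ⇒ same n(e⁻) = 1.535 mol in both cells.
Na⁺ + e⁻ → Na, so n(Na) = 1.535 mol
m(Na) = 1.535 × 22.99 = 35.3 g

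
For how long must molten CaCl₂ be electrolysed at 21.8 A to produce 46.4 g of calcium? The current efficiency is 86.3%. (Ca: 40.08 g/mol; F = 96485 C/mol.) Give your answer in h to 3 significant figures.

n(Ca) = 46.4 / 40.08 = 1.158 mol
Ca²⁺ + 2e⁻ → Ca, so n(e⁻) = 2 × 1.158 = 2.316 mol
Q = 2.316 × 96485 / 0.863 = 2.589×10^5 C
t = Q / I = 2.589×10^5 / 21.8 = 11880 s = 3.30 h

3.30 h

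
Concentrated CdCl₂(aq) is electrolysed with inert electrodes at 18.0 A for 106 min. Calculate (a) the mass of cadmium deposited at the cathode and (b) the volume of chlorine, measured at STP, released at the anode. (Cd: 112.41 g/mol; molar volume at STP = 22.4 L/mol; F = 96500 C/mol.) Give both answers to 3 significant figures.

66.7 g Cd; 13.3 L Cl₂

Q = 18.0 × 6360 = 1.145×10^5 C; n(e⁻) = 1.145×10^5 / 96500 = 1.187 mol
Cathode: Cd²⁺ + 2e⁻ → Cd → n(Cd) = 1.187/2 = 0.5935 mol → 66.7 g
Anode: 2Cl⁻ → Cl₂ + 2e⁻ → n(Cl₂) = 1.187/2 = 0.5935 mol → 13.3 L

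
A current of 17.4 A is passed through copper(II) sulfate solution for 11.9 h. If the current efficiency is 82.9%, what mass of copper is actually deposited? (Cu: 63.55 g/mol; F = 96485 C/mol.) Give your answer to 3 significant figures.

Q = 17.4 × 42840 = 7.454×10^5 C
n(e⁻) = 7.454×10^5 / 96485 = 7.726 mol
Cu²⁺ + 2e⁻ → Cu, so theoretical m(Cu) = 3.863 × 63.55 = 245.5 g
Actual mass = 82.9% × 245.5 = 204 g

204 g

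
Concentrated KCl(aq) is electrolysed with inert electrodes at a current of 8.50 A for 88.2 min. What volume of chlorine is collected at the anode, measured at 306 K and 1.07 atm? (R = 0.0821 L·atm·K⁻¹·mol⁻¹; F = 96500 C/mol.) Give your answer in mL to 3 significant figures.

5470 mL

Q = It = 8.50 × 5292 = 44980 C
n(e⁻) = 44980 / 96500 = 0.4661 mol
2Cl⁻ → Cl₂ + 2e⁻, so n(Cl₂) = 0.4661 / 2 = 0.2331 mol
V = nRT/P = 0.2331 × 0.0821 × 306 / 1.07 = 5.473 L
= 5470 mL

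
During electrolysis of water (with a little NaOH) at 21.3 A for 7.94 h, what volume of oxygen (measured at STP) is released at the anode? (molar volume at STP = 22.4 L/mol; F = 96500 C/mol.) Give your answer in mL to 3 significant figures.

Q = 21.3 A × 28584 s = 6.088×10^5 C
n(e⁻) = 6.088×10^5 / 96500 = 6.309 mol
2H₂O → O₂ + 4H⁺ + 4e⁻, so n(O₂) = 6.309 / 4 = 1.577 mol
V = 1.577 × 22.4 = 35.32 L
= 35300 mL

35300 mL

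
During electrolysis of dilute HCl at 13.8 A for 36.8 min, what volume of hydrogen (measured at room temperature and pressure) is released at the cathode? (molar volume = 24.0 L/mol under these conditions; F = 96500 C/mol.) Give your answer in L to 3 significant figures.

Charge passed = 13.8 × 2208 = 30470 C
n(e⁻) = Q/F = 30470/96500 = 0.3158 mol
2H⁺ + 2e⁻ → H₂, so n(H₂) = 0.3158 / 2 = 0.1579 mol
V = 0.1579 × 24.0 = 3.790 L

3.79 L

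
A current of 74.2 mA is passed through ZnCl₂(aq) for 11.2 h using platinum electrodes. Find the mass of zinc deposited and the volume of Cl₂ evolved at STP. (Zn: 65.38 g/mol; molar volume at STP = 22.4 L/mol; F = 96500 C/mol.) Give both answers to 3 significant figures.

1.01 g Zn; 0.347 L Cl₂

Q = 0.0742 × 40320 = 2992 C; n(e⁻) = 2992 / 96500 = 0.03101 mol
Cathode: Zn²⁺ + 2e⁻ → Zn → n(Zn) = 0.03101/2 = 0.01551 mol → 1.01 g
Anode: 2Cl⁻ → Cl₂ + 2e⁻ → n(Cl₂) = 0.03101/2 = 0.01551 mol → 0.347 L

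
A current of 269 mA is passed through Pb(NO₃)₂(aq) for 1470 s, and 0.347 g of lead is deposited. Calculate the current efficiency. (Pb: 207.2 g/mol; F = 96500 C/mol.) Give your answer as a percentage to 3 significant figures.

81.7%

Q = 0.269 × 1470 = 395.4 C
n(e⁻) = 395.4 / 96500 = 0.004097 mol
Pb²⁺ + 2e⁻ → Pb, so theoretical n(Pb) = 0.002049 mol → 0.4246 g
Efficiency = 0.347 / 0.4246 = 0.8172 = 81.7%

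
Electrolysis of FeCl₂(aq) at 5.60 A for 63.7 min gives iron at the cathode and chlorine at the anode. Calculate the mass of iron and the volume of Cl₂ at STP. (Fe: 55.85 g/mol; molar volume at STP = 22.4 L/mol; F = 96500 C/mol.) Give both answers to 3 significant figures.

6.19 g Fe; 2.48 L Cl₂

Q = 5.60 × 3822 = 21400 C; n(e⁻) = 21400 / 96500 = 0.2218 mol
Cathode: Fe²⁺ + 2e⁻ → Fe → n(Fe) = 0.2218/2 = 0.1109 mol → 6.19 g
Anode: 2Cl⁻ → Cl₂ + 2e⁻ → n(Cl₂) = 0.2218/2 = 0.1109 mol → 2.48 L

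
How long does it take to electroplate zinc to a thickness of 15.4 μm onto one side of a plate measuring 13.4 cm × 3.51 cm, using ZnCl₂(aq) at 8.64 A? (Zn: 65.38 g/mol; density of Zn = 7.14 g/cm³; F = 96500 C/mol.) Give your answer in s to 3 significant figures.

Plated area = 13.4 × 3.51 = 47.03 cm²
Volume = 47.03 × 15.4×10⁻⁴ cm = 0.07243 cm³
m(Zn) = 0.07243 × 7.14 = 0.5172 g
n(Zn) = 0.5172 / 65.38 = 0.007911 mol; n(e⁻) = 2 × 0.007911 = 0.01582 mol
Q = 0.01582 × 96500 = 1527 C
t = 1527 / 8.64 = 176.7 s

177 s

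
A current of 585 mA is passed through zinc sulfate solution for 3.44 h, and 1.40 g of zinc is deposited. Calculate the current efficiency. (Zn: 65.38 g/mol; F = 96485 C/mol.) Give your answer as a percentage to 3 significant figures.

Q = 0.585 × 12384 = 7245 C
n(e⁻) = 7245 / 96485 = 0.07509 mol
Zn²⁺ + 2e⁻ → Zn, so theoretical n(Zn) = 0.03755 mol → 2.455 g
Efficiency = 1.40 / 2.455 = 0.5703 = 57.0%

57.0%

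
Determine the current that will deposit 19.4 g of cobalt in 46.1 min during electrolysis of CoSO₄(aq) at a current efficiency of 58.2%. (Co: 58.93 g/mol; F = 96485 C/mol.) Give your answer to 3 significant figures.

n(Co) = 19.4 / 58.93 = 0.3292 mol
Co²⁺ + 2e⁻ → Co, so n(e⁻) = 2 × 0.3292 = 0.6584 mol
Q = 0.6584 × 96485 / 0.582 = 1.092×10^5 C
I = Q / t = 1.092×10^5 / 2766 s = 39.5 A

39.5 A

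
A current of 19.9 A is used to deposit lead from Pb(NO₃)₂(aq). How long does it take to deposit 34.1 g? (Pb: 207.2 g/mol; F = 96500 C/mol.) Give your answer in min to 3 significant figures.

n(Pb) = 34.1 / 207.2 = 0.1646 mol
Pb²⁺ + 2e⁻ → Pb, so n(e⁻) = 2 × 0.1646 = 0.3292 mol
Q = 0.3292 × 96500 = 31770 C
t = Q / I = 31770 / 19.9 = 1596 s = 26.6 min

26.6 min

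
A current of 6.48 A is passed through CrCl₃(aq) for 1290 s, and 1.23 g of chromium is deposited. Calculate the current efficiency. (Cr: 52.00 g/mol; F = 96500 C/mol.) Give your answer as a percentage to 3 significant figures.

Q = 6.48 × 1290 = 8359 C
n(e⁻) = 8359 / 96500 = 0.08662 mol
Cr³⁺ + 3e⁻ → Cr, so theoretical n(Cr) = 0.02887 mol → 1.501 g
Efficiency = 1.23 / 1.501 = 0.8195 = 81.9%

81.9%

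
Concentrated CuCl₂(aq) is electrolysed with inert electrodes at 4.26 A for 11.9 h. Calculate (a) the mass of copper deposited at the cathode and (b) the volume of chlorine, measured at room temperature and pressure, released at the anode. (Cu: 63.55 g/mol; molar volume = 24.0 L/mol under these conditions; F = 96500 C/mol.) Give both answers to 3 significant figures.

Q = 4.26 × 42840 = 1.825×10^5 C; n(e⁻) = 1.825×10^5 / 96500 = 1.891 mol
Cathode: Cu²⁺ + 2e⁻ → Cu → n(Cu) = 1.891/2 = 0.9455 mol → 60.1 g
Anode: 2Cl⁻ → Cl₂ + 2e⁻ → n(Cl₂) = 1.891/2 = 0.9455 mol → 22.7 L

60.1 g Cu; 22.7 L Cl₂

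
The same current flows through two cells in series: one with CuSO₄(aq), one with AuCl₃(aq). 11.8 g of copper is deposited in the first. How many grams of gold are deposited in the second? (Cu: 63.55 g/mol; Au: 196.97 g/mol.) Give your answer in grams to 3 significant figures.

n(Cu) = 11.8 / 63.55 = 0.1857 mol
Cu²⁺ + 2e⁻ → Cu, so n(e⁻) = 2 × 0.1857 = 0.3714 mol
The cells are in series, so the same charge (and hence the same n(e⁻) = 0.3714 mol) passes through both.
Au³⁺ + 3e⁻ → Au, so n(Au) = 0.3714 / 3 = 0.1238 mol
m(Au) = 0.1238 × 196.97 = 24.4 g

24.4 g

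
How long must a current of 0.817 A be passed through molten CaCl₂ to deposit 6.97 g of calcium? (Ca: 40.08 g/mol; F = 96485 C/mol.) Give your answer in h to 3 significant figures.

n(Ca) = 6.97 / 40.08 = 0.1739 mol
Ca²⁺ + 2e⁻ → Ca, so n(e⁻) = 2 × 0.1739 = 0.3478 mol
Q = 0.3478 × 96485 = 33560 C
t = Q / I = 33560 / 0.817 = 41080 s = 11.4 h

11.4 h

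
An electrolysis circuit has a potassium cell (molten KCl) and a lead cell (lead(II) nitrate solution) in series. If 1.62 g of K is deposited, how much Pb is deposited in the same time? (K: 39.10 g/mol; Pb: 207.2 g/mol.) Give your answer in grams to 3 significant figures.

n(K) = 1.62 / 39.10 = 0.04143 mol
K⁺ + e⁻ → K, so n(e⁻) = 0.04143 mol
The cells are in series, so the same charge (and hence the same n(e⁻) = 0.04143 mol) passes through both.
Pb²⁺ + 2e⁻ → Pb, so n(Pb) = 0.04143 / 2 = 0.02072 mol
m(Pb) = 0.02072 × 207.2 = 4.29 g

4.29 g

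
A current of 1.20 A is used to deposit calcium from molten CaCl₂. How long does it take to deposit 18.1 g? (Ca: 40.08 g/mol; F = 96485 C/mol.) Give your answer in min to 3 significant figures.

1210 min

n(Ca) = 18.1 / 40.08 = 0.4516 mol
Ca²⁺ + 2e⁻ → Ca, so n(e⁻) = 2 × 0.4516 = 0.9032 mol
Q = 0.9032 × 96485 = 87150 C
t = Q / I = 87150 / 1.20 = 72630 s = 1210 min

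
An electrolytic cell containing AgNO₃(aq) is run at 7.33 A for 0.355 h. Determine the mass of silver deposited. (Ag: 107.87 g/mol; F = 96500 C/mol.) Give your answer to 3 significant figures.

Q = It = 7.33 × 1278 = 9368 C
n(e⁻) = Q/F = 9368/96500 = 0.09708 mol
Ag⁺ + e⁻ → Ag, so n(Ag) = 0.09708 mol
m = 0.09708 × 107.87 = 10.5 g

10.5 g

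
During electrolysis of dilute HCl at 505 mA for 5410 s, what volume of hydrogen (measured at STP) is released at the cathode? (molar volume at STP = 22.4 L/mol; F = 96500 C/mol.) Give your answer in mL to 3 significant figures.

Q = 0.505 A × 5410 s = 2732 C
n(e⁻) = 2732 / 96500 = 0.02831 mol
2H⁺ + 2e⁻ → H₂, so n(H₂) = 0.02831 / 2 = 0.01416 mol
V = 0.01416 × 22.4 = 0.3172 L
= 317 mL

317 mL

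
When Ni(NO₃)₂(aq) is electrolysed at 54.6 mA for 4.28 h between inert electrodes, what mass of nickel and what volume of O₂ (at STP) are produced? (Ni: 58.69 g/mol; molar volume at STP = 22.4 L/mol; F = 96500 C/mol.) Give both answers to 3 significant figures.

Q = 0.0546 × 15408 = 841.3 C; n(e⁻) = 841.3 / 96500 = 0.008718 mol
Cathode: Ni²⁺ + 2e⁻ → Ni → n(Ni) = 0.008718/2 = 0.004359 mol → 0.256 g
Anode: 2H₂O → O₂ + 4H⁺ + 4e⁻ → n(O₂) = 0.008718/4 = 0.002180 mol → 0.0488 L

0.256 g Ni; 0.0488 L O₂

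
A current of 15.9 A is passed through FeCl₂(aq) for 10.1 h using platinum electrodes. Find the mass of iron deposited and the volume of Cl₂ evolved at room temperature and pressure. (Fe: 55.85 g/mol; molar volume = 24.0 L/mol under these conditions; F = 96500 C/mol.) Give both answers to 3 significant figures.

Q = 15.9 × 36360 = 5.781×10^5 C; n(e⁻) = 5.781×10^5 / 96500 = 5.991 mol
Cathode: Fe²⁺ + 2e⁻ → Fe → n(Fe) = 5.991/2 = 2.996 mol → 167 g
Anode: 2Cl⁻ → Cl₂ + 2e⁻ → n(Cl₂) = 5.991/2 = 2.996 mol → 71.9 L

167 g Fe; 71.9 L Cl₂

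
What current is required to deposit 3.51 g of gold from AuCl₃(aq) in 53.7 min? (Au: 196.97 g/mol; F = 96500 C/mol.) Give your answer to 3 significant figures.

n(Au) = 3.51 / 196.97 = 0.01782 mol
Au³⁺ + 3e⁻ → Au, so n(e⁻) = 3 × 0.01782 = 0.05346 mol
Q = 0.05346 × 96500 = 5159 C
I = Q / t = 5159 / 3222 s = 1.60 A

1.60 A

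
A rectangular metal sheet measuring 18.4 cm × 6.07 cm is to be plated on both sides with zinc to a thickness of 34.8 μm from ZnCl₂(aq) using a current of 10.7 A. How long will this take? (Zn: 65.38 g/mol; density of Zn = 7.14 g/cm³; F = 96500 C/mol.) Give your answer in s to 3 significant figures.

Plated area = 2 × 18.4 × 6.07 = 223.4 cm²
Volume = 223.4 × 34.8×10⁻⁴ cm = 0.7774 cm³
m(Zn) = 0.7774 × 7.14 = 5.551 g
n(Zn) = 5.551 / 65.38 = 0.08490 mol; n(e⁻) = 2 × 0.08490 = 0.1698 mol
Q = 0.1698 × 96500 = 16390 C
t = 16390 / 10.7 = 1532 s

1530 s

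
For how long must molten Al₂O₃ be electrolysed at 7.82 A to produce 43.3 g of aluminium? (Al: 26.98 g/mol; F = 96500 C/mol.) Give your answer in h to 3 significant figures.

n(Al) = 43.3 / 26.98 = 1.605 mol
Al³⁺ + 3e⁻ → Al, so n(e⁻) = 3 × 1.605 = 4.815 mol
Q = 4.815 × 96500 = 4.646×10^5 C
t = Q / I = 4.646×10^5 / 7.82 = 59410 s = 16.5 h

16.5 h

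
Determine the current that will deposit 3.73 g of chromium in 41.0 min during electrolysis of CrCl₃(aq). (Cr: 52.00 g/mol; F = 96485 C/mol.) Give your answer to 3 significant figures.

8.44 A

n(Cr) = 3.73 / 52.00 = 0.07173 mol
Cr³⁺ + 3e⁻ → Cr, so n(e⁻) = 3 × 0.07173 = 0.2152 mol
Q = 0.2152 × 96485 = 20760 C
I = Q / t = 20760 / 2460 s = 8.44 A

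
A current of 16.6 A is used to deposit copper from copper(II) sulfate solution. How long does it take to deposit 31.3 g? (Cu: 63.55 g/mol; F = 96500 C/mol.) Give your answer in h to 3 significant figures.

1.59 h

n(Cu) = 31.3 / 63.55 = 0.4925 mol
Cu²⁺ + 2e⁻ → Cu, so n(e⁻) = 2 × 0.4925 = 0.9850 mol
Q = 0.9850 × 96500 = 95050 C
t = Q / I = 95050 / 16.6 = 5726 s = 1.59 h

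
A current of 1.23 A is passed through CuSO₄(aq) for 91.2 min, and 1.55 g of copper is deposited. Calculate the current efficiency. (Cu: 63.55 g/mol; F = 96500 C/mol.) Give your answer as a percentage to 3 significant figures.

69.9%

Q = 1.23 × 5472 = 6731 C
n(e⁻) = 6731 / 96500 = 0.06975 mol
Cu²⁺ + 2e⁻ → Cu, so theoretical n(Cu) = 0.03488 mol → 2.217 g
Efficiency = 1.55 / 2.217 = 0.6991 = 69.9%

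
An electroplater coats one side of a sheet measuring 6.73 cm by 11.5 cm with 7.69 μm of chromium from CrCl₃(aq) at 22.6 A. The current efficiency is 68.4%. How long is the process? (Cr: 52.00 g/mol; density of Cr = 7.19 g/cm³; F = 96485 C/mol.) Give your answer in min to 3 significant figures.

2.57 min

Plated area = 6.73 × 11.5 = 77.40 cm²
Volume = 77.40 × 7.69×10⁻⁴ cm = 0.05952 cm³
m(Cr) = 0.05952 × 7.19 = 0.4279 g
n(Cr) = 0.4279 / 52.00 = 0.008229 mol; n(e⁻) = 3 × 0.008229 = 0.02469 mol
Q = 0.02469 × 96485 / 0.684 = 3483 C
t = 3483 / 22.6 = 154.1 s = 2.57 min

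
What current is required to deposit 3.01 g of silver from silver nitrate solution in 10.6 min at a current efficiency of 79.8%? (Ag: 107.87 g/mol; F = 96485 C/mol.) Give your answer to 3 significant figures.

5.30 A

n(Ag) = 3.01 / 107.87 = 0.02790 mol
Ag⁺ + e⁻ → Ag, so n(e⁻) = 0.02790 mol
Q = 0.02790 × 96485 / 0.798 = 3373 C
I = Q / t = 3373 / 636 s = 5.30 A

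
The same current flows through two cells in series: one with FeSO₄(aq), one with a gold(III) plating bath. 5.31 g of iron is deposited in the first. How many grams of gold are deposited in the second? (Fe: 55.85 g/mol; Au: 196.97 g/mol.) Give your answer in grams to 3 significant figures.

12.5 g

n(Fe) = 5.31 / 55.85 = 0.09508 mol
Fe²⁺ + 2e⁻ → Fe, so n(e⁻) = 2 × 0.09508 = 0.1902 mol
In series, the same 0.1902 mol of electrons flows through the second cell.
Au³⁺ + 3e⁻ → Au, so n(Au) = 0.1902 / 3 = 0.06340 mol
m(Au) = 0.06340 × 196.97 = 12.5 g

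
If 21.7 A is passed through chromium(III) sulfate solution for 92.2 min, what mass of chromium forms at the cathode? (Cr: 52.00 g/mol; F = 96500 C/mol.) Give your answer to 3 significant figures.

21.6 g

Q = 21.7 A × 5532 s = 1.200×10^5 C
n(e⁻) = Q/F = 1.200×10^5/96500 = 1.244 mol
Cr³⁺ + 3e⁻ → Cr, so n(Cr) = 1.244 / 3 = 0.4147 mol
m = 0.4147 × 52.00 = 21.6 g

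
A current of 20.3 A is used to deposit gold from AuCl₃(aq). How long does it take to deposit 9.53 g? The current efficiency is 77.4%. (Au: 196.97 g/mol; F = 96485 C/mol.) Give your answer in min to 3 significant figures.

n(Au) = 9.53 / 196.97 = 0.04838 mol
Au³⁺ + 3e⁻ → Au, so n(e⁻) = 3 × 0.04838 = 0.1451 mol
Q = 0.1451 × 96485 / 0.774 = 18090 C
t = Q / I = 18090 / 20.3 = 891.1 s = 14.9 min

14.9 min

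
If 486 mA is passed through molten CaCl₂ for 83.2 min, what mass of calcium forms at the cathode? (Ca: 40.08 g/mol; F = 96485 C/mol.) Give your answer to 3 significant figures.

Q = 0.486 A × 4992 s = 2426 C
Moles of electrons = 2426 / 96485 = 0.02514 mol
Ca²⁺ + 2e⁻ → Ca, so n(Ca) = 0.02514 / 2 = 0.01257 mol
m = 0.01257 × 40.08 = 0.504 g

0.504 g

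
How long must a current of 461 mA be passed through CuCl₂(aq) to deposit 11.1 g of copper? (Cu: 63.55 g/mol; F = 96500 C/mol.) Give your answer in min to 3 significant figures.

n(Cu) = 11.1 / 63.55 = 0.1747 mol
Cu²⁺ + 2e⁻ → Cu, so n(e⁻) = 2 × 0.1747 = 0.3494 mol
Q = 0.3494 × 96500 = 33720 C
t = Q / I = 33720 / 0.461 = 73150 s = 1220 min

1220 min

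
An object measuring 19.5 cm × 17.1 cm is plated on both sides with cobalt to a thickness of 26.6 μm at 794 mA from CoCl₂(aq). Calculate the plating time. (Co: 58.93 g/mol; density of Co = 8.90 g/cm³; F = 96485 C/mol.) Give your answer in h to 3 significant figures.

Plated area = 2 × 19.5 × 17.1 = 666.9 cm²
Volume = 666.9 × 26.6×10⁻⁴ cm = 1.774 cm³
m(Co) = 1.774 × 8.90 = 15.79 g
n(Co) = 15.79 / 58.93 = 0.2679 mol; n(e⁻) = 2 × 0.2679 = 0.5358 mol
Q = 0.5358 × 96485 = 51700 C
t = 51700 / 0.794 = 65110 s = 18.1 h

18.1 h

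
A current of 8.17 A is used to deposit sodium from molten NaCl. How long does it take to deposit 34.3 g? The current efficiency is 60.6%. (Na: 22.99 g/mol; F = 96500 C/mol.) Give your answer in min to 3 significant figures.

n(Na) = 34.3 / 22.99 = 1.492 mol
Na⁺ + e⁻ → Na, so n(e⁻) = 1.492 mol
Q = 1.492 × 96500 / 0.606 = 2.376×10^5 C
t = Q / I = 2.376×10^5 / 8.17 = 29080 s = 485 min

485 min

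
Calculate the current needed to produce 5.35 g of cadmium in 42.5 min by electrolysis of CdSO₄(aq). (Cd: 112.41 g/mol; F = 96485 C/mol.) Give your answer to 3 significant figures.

n(Cd) = 5.35 / 112.41 = 0.04759 mol
Cd²⁺ + 2e⁻ → Cd, so n(e⁻) = 2 × 0.04759 = 0.09518 mol
Q = 0.09518 × 96485 = 9183 C
I = Q / t = 9183 / 2550 s = 3.60 A

3.60 A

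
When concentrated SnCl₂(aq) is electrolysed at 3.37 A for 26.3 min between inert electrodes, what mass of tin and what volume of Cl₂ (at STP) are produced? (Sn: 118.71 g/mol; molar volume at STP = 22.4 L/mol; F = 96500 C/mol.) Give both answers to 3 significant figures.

3.27 g Sn; 0.617 L Cl₂

Q = 3.37 × 1578 = 5318 C; n(e⁻) = 5318 / 96500 = 0.05511 mol
Cathode: Sn²⁺ + 2e⁻ → Sn → n(Sn) = 0.05511/2 = 0.02756 mol → 3.27 g
Anode: 2Cl⁻ → Cl₂ + 2e⁻ → n(Cl₂) = 0.05511/2 = 0.02756 mol → 0.617 L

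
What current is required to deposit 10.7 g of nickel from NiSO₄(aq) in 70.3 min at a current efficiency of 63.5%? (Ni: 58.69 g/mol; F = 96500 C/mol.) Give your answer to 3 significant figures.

n(Ni) = 10.7 / 58.69 = 0.1823 mol
Ni²⁺ + 2e⁻ → Ni, so n(e⁻) = 2 × 0.1823 = 0.3646 mol
Q = 0.3646 × 96500 / 0.635 = 55410 C
I = Q / t = 55410 / 4218 s = 13.1 A

13.1 A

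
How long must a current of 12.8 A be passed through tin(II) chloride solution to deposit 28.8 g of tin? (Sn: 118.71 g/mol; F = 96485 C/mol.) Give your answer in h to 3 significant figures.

n(Sn) = 28.8 / 118.71 = 0.2426 mol
Sn²⁺ + 2e⁻ → Sn, so n(e⁻) = 2 × 0.2426 = 0.4852 mol
Q = 0.4852 × 96485 = 46810 C
t = Q / I = 46810 / 12.8 = 3657 s = 1.02 h

1.02 h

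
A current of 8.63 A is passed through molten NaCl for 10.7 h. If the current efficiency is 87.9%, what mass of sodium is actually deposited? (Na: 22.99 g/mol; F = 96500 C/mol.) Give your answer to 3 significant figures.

69.6 g

Q = 8.63 × 38520 = 3.324×10^5 C
n(e⁻) = 3.324×10^5 / 96500 = 3.445 mol
Na⁺ + e⁻ → Na, so theoretical m(Na) = 3.445 × 22.99 = 79.20 g
Actual mass = 87.9% × 79.20 = 69.6 g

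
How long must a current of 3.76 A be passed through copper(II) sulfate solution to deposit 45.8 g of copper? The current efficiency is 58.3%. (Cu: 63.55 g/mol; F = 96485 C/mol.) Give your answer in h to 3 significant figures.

n(Cu) = 45.8 / 63.55 = 0.7207 mol
Cu²⁺ + 2e⁻ → Cu, so n(e⁻) = 2 × 0.7207 = 1.441 mol
Q = 1.441 × 96485 / 0.583 = 2.385×10^5 C
t = Q / I = 2.385×10^5 / 3.76 = 63430 s = 17.6 h

17.6 h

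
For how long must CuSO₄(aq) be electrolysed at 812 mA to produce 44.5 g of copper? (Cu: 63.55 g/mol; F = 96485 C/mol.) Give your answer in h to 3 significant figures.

46.2 h

n(Cu) = 44.5 / 63.55 = 0.7002 mol
Cu²⁺ + 2e⁻ → Cu, so n(e⁻) = 2 × 0.7002 = 1.400 mol
Q = 1.400 × 96485 = 1.351×10^5 C
t = Q / I = 1.351×10^5 / 0.812 = 1.664×10^5 s = 46.2 h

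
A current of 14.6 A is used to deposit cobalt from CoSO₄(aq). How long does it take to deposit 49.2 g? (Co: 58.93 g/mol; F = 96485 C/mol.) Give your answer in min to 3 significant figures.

184 min

n(Co) = 49.2 / 58.93 = 0.8349 mol
Co²⁺ + 2e⁻ → Co, so n(e⁻) = 2 × 0.8349 = 1.670 mol
Q = 1.670 × 96485 = 1.611×10^5 C
t = Q / I = 1.611×10^5 / 14.6 = 11030 s = 184 min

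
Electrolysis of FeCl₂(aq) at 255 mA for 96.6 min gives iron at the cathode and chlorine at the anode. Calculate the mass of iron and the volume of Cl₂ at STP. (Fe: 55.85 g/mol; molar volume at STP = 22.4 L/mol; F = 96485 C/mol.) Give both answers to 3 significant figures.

0.428 g Fe; 0.172 L Cl₂

Q = 0.255 × 5796 = 1478 C; n(e⁻) = 1478 / 96485 = 0.01532 mol
Cathode: Fe²⁺ + 2e⁻ → Fe → n(Fe) = 0.01532/2 = 0.007660 mol → 0.428 g
Anode: 2Cl⁻ → Cl₂ + 2e⁻ → n(Cl₂) = 0.01532/2 = 0.007660 mol → 0.172 L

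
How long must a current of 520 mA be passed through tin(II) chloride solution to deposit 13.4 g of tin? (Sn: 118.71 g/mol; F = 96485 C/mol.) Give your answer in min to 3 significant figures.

698 min

n(Sn) = 13.4 / 118.71 = 0.1129 mol
Sn²⁺ + 2e⁻ → Sn, so n(e⁻) = 2 × 0.1129 = 0.2258 mol
Q = 0.2258 × 96485 = 21790 C
t = Q / I = 21790 / 0.520 = 41900 s = 698 min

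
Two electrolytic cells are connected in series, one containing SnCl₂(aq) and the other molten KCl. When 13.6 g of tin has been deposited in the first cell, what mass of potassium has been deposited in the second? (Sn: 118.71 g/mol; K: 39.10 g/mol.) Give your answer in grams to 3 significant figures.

n(Sn) = 13.6 / 118.71 = 0.1146 mol
Sn²⁺ + 2e⁻ → Sn, so n(e⁻) = 2 × 0.1146 = 0.2292 mol
Since the cells are in series, n(e⁻) in the K cell is also 0.2292 mol.
K⁺ + e⁻ → K, so n(K) = 0.2292 mol
m(K) = 0.2292 × 39.10 = 8.96 g

8.96 g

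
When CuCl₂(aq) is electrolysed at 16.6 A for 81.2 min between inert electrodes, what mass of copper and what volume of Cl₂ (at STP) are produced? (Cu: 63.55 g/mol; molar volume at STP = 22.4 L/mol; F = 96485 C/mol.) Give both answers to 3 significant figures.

Q = 16.6 × 4872 = 80880 C; n(e⁻) = 80880 / 96485 = 0.8383 mol
Cathode: Cu²⁺ + 2e⁻ → Cu → n(Cu) = 0.8383/2 = 0.4192 mol → 26.6 g
Anode: 2Cl⁻ → Cl₂ + 2e⁻ → n(Cl₂) = 0.8383/2 = 0.4192 mol → 9.39 L

26.6 g Cu; 9.39 L Cl₂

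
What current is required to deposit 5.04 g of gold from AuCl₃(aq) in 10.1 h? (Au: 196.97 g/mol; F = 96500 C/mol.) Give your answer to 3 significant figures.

n(Au) = 5.04 / 196.97 = 0.02559 mol
Au³⁺ + 3e⁻ → Au, so n(e⁻) = 3 × 0.02559 = 0.07677 mol
Q = 0.07677 × 96500 = 7408 C
I = Q / t = 7408 / 36360 s = 0.204 A

0.204 A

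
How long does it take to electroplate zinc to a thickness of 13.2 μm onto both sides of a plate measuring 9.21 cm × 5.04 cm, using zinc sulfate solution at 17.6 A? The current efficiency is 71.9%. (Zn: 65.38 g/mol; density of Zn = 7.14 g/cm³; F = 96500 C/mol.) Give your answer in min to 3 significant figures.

Plated area = 2 × 9.21 × 5.04 = 92.84 cm²
Volume = 92.84 × 13.2×10⁻⁴ cm = 0.1225 cm³
m(Zn) = 0.1225 × 7.14 = 0.8747 g
n(Zn) = 0.8747 / 65.38 = 0.01338 mol; n(e⁻) = 2 × 0.01338 = 0.02676 mol
Q = 0.02676 × 96500 / 0.719 = 3592 C
t = 3592 / 17.6 = 204.1 s = 3.40 min

3.40 min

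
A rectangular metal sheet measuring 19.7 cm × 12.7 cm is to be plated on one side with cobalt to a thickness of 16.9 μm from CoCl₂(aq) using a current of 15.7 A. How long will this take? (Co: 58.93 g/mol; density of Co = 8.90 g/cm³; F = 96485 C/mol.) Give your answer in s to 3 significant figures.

Plated area = 19.7 × 12.7 = 250.2 cm²
Volume = 250.2 × 16.9×10⁻⁴ cm = 0.4228 cm³
m(Co) = 0.4228 × 8.90 = 3.763 g
n(Co) = 3.763 / 58.93 = 0.06386 mol; n(e⁻) = 2 × 0.06386 = 0.1277 mol
Q = 0.1277 × 96485 = 12320 C
t = 12320 / 15.7 = 784.7 s

785 s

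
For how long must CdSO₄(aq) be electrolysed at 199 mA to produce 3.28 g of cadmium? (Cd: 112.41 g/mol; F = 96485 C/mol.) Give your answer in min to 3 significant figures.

n(Cd) = 3.28 / 112.41 = 0.02918 mol
Cd²⁺ + 2e⁻ → Cd, so n(e⁻) = 2 × 0.02918 = 0.05836 mol
Q = 0.05836 × 96485 = 5631 C
t = Q / I = 5631 / 0.199 = 28300 s = 472 min

472 min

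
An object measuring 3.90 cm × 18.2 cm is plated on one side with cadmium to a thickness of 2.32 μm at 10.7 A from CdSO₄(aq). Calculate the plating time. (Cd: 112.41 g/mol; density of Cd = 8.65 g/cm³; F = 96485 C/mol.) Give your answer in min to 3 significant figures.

0.381 min

Plated area = 3.90 × 18.2 = 70.98 cm²
Volume = 70.98 × 2.32×10⁻⁴ cm = 0.01647 cm³
m(Cd) = 0.01647 × 8.65 = 0.1425 g
n(Cd) = 0.1425 / 112.41 = 0.001268 mol; n(e⁻) = 2 × 0.001268 = 0.002536 mol
Q = 0.002536 × 96485 = 244.7 C
t = 244.7 / 10.7 = 22.87 s = 0.381 min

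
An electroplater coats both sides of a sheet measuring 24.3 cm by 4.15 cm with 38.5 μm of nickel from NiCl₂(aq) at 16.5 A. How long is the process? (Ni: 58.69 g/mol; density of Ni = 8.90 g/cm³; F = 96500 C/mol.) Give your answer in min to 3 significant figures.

23.0 min

Plated area = 2 × 24.3 × 4.15 = 201.7 cm²
Volume = 201.7 × 38.5×10⁻⁴ cm = 0.7765 cm³
m(Ni) = 0.7765 × 8.90 = 6.911 g
n(Ni) = 6.911 / 58.69 = 0.1178 mol; n(e⁻) = 2 × 0.1178 = 0.2356 mol
Q = 0.2356 × 96500 = 22740 C
t = 22740 / 16.5 = 1378 s = 23.0 min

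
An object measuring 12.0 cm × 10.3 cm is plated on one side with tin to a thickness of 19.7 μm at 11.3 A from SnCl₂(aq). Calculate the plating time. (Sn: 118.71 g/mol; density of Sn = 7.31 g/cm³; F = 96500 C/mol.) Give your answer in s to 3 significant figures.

Plated area = 12.0 × 10.3 = 123.6 cm²
Volume = 123.6 × 19.7×10⁻⁴ cm = 0.2435 cm³
m(Sn) = 0.2435 × 7.31 = 1.780 g
n(Sn) = 1.780 / 118.71 = 0.01499 mol; n(e⁻) = 2 × 0.01499 = 0.02998 mol
Q = 0.02998 × 96500 = 2893 C
t = 2893 / 11.3 = 256.0 s

256 s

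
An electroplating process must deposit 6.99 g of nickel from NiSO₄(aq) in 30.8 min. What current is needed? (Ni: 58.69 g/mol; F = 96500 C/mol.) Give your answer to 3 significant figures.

n(Ni) = 6.99 / 58.69 = 0.1191 mol
Ni²⁺ + 2e⁻ → Ni, so n(e⁻) = 2 × 0.1191 = 0.2382 mol
Q = 0.2382 × 96500 = 22990 C
I = Q / t = 22990 / 1848 s = 12.4 A

12.4 A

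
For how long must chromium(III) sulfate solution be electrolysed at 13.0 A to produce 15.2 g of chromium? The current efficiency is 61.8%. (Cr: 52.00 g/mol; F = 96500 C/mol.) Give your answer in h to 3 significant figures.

2.93 h

n(Cr) = 15.2 / 52.00 = 0.2923 mol
Cr³⁺ + 3e⁻ → Cr, so n(e⁻) = 3 × 0.2923 = 0.8769 mol
Q = 0.8769 × 96500 / 0.618 = 1.369×10^5 C
t = Q / I = 1.369×10^5 / 13.0 = 10530 s = 2.93 h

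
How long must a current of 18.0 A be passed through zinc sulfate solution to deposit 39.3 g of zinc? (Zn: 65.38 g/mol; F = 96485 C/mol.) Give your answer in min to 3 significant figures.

107 min

n(Zn) = 39.3 / 65.38 = 0.6011 mol
Zn²⁺ + 2e⁻ → Zn, so n(e⁻) = 2 × 0.6011 = 1.202 mol
Q = 1.202 × 96485 = 1.160×10^5 C
t = Q / I = 1.160×10^5 / 18.0 = 6444 s = 107 min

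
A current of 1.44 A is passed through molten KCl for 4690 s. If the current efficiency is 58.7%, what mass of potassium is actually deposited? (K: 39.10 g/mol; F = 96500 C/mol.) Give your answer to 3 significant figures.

1.61 g

Q = 1.44 × 4690 = 6754 C
n(e⁻) = 6754 / 96500 = 0.06999 mol
K⁺ + e⁻ → K, so theoretical m(K) = 0.06999 × 39.10 = 2.737 g
Actual mass = 58.7% × 2.737 = 1.61 g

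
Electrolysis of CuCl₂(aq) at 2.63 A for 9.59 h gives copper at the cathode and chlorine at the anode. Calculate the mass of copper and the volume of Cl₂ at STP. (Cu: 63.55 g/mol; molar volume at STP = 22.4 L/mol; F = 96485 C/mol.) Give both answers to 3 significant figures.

Q = 2.63 × 34524 = 90800 C; n(e⁻) = 90800 / 96485 = 0.9411 mol
Cathode: Cu²⁺ + 2e⁻ → Cu → n(Cu) = 0.9411/2 = 0.4706 mol → 29.9 g
Anode: 2Cl⁻ → Cl₂ + 2e⁻ → n(Cl₂) = 0.9411/2 = 0.4706 mol → 10.5 L

29.9 g Cu; 10.5 L Cl₂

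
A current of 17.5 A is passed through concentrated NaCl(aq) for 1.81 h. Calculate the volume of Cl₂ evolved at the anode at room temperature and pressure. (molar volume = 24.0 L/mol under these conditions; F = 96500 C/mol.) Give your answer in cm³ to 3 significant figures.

Charge passed = 17.5 × 6516 = 1.140×10^5 C
Moles of electrons = 1.140×10^5 / 96500 = 1.181 mol
2Cl⁻ → Cl₂ + 2e⁻, so n(Cl₂) = 1.181 / 2 = 0.5905 mol
V = 0.5905 × 24.0 = 14.17 L
= 14200 cm³

14200 cm³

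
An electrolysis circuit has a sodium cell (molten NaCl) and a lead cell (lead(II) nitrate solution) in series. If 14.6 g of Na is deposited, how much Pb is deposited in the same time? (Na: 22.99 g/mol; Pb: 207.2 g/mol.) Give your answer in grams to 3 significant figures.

n(Na) = 14.6 / 22.99 = 0.6351 mol
Na⁺ + e⁻ → Na, so n(e⁻) = 0.6351 mol
Since the cells are in series, n(e⁻) in the Pb cell is also 0.6351 mol.
Pb²⁺ + 2e⁻ → Pb, so n(Pb) = 0.6351 / 2 = 0.3176 mol
m(Pb) = 0.3176 × 207.2 = 65.8 g

65.8 g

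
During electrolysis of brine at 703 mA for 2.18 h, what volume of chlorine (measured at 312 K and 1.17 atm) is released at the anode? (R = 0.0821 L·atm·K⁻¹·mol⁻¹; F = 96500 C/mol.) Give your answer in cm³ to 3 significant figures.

626 cm³

Charge passed = 0.703 × 7848 = 5517 C
n(e⁻) = 5517 / 96500 = 0.05717 mol
2Cl⁻ → Cl₂ + 2e⁻, so n(Cl₂) = 0.05717 / 2 = 0.02859 mol
V = nRT/P = 0.02859 × 0.0821 × 312 / 1.17 = 0.6259 L
= 626 cm³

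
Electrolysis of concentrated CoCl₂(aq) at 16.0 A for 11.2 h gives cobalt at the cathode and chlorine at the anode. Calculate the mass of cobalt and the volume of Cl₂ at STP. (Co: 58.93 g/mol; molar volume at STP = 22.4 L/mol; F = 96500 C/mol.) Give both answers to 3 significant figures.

197 g Co; 74.9 L Cl₂

Q = 16.0 × 40320 = 6.451×10^5 C; n(e⁻) = 6.451×10^5 / 96500 = 6.685 mol
Cathode: Co²⁺ + 2e⁻ → Co → n(Co) = 6.685/2 = 3.343 mol → 197 g
Anode: 2Cl⁻ → Cl₂ + 2e⁻ → n(Cl₂) = 6.685/2 = 3.343 mol → 74.9 L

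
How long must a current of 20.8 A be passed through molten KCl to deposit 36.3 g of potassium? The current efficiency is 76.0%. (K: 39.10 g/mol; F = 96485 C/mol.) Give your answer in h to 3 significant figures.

1.57 h

n(K) = 36.3 / 39.10 = 0.9284 mol
K⁺ + e⁻ → K, so n(e⁻) = 0.9284 mol
Q = 0.9284 × 96485 / 0.760 = 1.179×10^5 C
t = Q / I = 1.179×10^5 / 20.8 = 5668 s = 1.57 h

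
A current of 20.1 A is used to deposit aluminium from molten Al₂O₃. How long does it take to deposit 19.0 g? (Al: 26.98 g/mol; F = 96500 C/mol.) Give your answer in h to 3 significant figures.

2.82 h

n(Al) = 19.0 / 26.98 = 0.7042 mol
Al³⁺ + 3e⁻ → Al, so n(e⁻) = 3 × 0.7042 = 2.113 mol
Q = 2.113 × 96500 = 2.039×10^5 C
t = Q / I = 2.039×10^5 / 20.1 = 10140 s = 2.82 h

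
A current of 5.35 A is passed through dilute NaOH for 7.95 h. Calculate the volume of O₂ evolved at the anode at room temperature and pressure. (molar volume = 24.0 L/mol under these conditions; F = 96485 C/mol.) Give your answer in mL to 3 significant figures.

Q = 5.35 A × 28620 s = 1.531×10^5 C
n(e⁻) = Q/F = 1.531×10^5/96485 = 1.587 mol
2H₂O → O₂ + 4H⁺ + 4e⁻, so n(O₂) = 1.587 / 4 = 0.3968 mol
V = 0.3968 × 24.0 = 9.523 L
= 9520 mL

9520 mL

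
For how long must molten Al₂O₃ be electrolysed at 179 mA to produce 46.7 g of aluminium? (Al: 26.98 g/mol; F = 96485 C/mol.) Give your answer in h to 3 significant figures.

778 h

n(Al) = 46.7 / 26.98 = 1.731 mol
Al³⁺ + 3e⁻ → Al, so n(e⁻) = 3 × 1.731 = 5.193 mol
Q = 5.193 × 96485 = 5.010×10^5 C
t = Q / I = 5.010×10^5 / 0.179 = 2.799×10^6 s = 778 h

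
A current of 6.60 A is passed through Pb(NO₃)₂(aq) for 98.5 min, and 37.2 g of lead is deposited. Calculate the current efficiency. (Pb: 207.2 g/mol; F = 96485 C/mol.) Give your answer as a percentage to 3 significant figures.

88.8%

Q = 6.60 × 5910 = 39010 C
n(e⁻) = 39010 / 96485 = 0.4043 mol
Pb²⁺ + 2e⁻ → Pb, so theoretical n(Pb) = 0.2022 mol → 41.90 g
Efficiency = 37.2 / 41.90 = 0.8878 = 88.8%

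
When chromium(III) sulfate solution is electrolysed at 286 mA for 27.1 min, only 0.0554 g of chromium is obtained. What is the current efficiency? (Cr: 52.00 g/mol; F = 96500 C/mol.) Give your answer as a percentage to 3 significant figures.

Q = 0.286 × 1626 = 465.0 C
n(e⁻) = 465.0 / 96500 = 0.004819 mol
Cr³⁺ + 3e⁻ → Cr, so theoretical n(Cr) = 0.001606 mol → 0.08351 g
Efficiency = 0.0554 / 0.08351 = 0.6634 = 66.3%

66.3%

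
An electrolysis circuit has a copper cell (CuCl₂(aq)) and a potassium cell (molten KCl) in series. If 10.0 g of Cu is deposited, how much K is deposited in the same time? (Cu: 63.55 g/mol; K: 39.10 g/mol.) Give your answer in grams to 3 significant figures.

12.3 g

n(Cu) = 10.0 / 63.55 = 0.1574 mol
Cu²⁺ + 2e⁻ → Cu, so n(e⁻) = 2 × 0.1574 = 0.3148 mol
Since the cells are in series, n(e⁻) in the K cell is also 0.3148 mol.
K⁺ + e⁻ → K, so n(K) = 0.3148 mol
m(K) = 0.3148 × 39.10 = 12.3 g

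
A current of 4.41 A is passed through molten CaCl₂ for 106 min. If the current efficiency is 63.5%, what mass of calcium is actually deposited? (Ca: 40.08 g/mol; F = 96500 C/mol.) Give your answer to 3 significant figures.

3.70 g

Q = 4.41 × 6360 = 28050 C
n(e⁻) = 28050 / 96500 = 0.2907 mol
Ca²⁺ + 2e⁻ → Ca, so theoretical m(Ca) = 0.1454 × 40.08 = 5.828 g
Actual mass = 63.5% × 5.828 = 3.70 g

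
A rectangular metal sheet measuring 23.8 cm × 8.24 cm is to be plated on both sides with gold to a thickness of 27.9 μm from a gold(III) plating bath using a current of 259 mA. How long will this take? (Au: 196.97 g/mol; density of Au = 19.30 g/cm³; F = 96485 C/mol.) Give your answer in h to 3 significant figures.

Plated area = 2 × 23.8 × 8.24 = 392.2 cm²
Volume = 392.2 × 27.9×10⁻⁴ cm = 1.094 cm³
m(Au) = 1.094 × 19.30 = 21.11 g
n(Au) = 21.11 / 196.97 = 0.1072 mol; n(e⁻) = 3 × 0.1072 = 0.3216 mol
Q = 0.3216 × 96485 = 31030 C
t = 31030 / 0.259 = 1.198×10^5 s = 33.3 h

33.3 h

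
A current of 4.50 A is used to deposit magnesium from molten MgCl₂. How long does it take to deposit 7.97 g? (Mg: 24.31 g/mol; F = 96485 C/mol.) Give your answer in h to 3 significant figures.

3.91 h

n(Mg) = 7.97 / 24.31 = 0.3278 mol
Mg²⁺ + 2e⁻ → Mg, so n(e⁻) = 2 × 0.3278 = 0.6556 mol
Q = 0.6556 × 96485 = 63260 C
t = Q / I = 63260 / 4.50 = 14060 s = 3.91 h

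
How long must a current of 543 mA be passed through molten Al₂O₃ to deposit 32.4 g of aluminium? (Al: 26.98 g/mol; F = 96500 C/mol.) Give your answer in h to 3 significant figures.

178 h

n(Al) = 32.4 / 26.98 = 1.201 mol
Al³⁺ + 3e⁻ → Al, so n(e⁻) = 3 × 1.201 = 3.603 mol
Q = 3.603 × 96500 = 3.477×10^5 C
t = Q / I = 3.477×10^5 / 0.543 = 6.403×10^5 s = 178 h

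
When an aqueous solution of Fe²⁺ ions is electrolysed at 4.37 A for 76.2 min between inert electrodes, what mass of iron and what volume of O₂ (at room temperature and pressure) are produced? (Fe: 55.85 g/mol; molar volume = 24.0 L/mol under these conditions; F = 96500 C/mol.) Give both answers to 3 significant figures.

5.78 g Fe; 1.24 L O₂

Q = 4.37 × 4572 = 19980 C; n(e⁻) = 19980 / 96500 = 0.2070 mol
Cathode: Fe²⁺ + 2e⁻ → Fe → n(Fe) = 0.2070/2 = 0.1035 mol → 5.78 g
Anode: 2H₂O → O₂ + 4H⁺ + 4e⁻ → n(O₂) = 0.2070/4 = 0.05175 mol → 1.24 L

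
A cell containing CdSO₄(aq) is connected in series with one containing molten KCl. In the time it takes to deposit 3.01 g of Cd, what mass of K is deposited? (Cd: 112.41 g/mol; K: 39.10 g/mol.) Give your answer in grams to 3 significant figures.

n(Cd) = 3.01 / 112.41 = 0.02678 mol
Cd²⁺ + 2e⁻ → Cd, so n(e⁻) = 2 × 0.02678 = 0.05356 mol
In series, the same 0.05356 mol of electrons flows through the second cell.
K⁺ + e⁻ → K, so n(K) = 0.05356 mol
m(K) = 0.05356 × 39.10 = 2.09 g

2.09 g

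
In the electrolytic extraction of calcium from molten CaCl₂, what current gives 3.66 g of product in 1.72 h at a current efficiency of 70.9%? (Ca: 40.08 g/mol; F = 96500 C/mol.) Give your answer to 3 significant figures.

4.01 A

n(Ca) = 3.66 / 40.08 = 0.09132 mol
Ca²⁺ + 2e⁻ → Ca, so n(e⁻) = 2 × 0.09132 = 0.1826 mol
Q = 0.1826 × 96500 / 0.709 = 24850 C
I = Q / t = 24850 / 6192 s = 4.01 A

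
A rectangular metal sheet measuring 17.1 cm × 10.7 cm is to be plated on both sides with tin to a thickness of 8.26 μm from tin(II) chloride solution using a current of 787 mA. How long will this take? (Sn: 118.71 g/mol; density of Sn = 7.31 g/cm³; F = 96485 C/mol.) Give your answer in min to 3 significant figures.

76.1 min

Plated area = 2 × 17.1 × 10.7 = 365.9 cm²
Volume = 365.9 × 8.26×10⁻⁴ cm = 0.3022 cm³
m(Sn) = 0.3022 × 7.31 = 2.209 g
n(Sn) = 2.209 / 118.71 = 0.01861 mol; n(e⁻) = 2 × 0.01861 = 0.03722 mol
Q = 0.03722 × 96485 = 3591 C
t = 3591 / 0.787 = 4563 s = 76.1 min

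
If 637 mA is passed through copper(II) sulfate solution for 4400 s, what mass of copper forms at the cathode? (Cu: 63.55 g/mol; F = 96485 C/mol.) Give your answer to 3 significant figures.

Charge passed = 0.637 × 4400 = 2803 C
n(e⁻) = Q/F = 2803/96485 = 0.02905 mol
Cu²⁺ + 2e⁻ → Cu, so n(Cu) = 0.02905 / 2 = 0.01453 mol
m = 0.01453 × 63.55 = 0.923 g

0.923 g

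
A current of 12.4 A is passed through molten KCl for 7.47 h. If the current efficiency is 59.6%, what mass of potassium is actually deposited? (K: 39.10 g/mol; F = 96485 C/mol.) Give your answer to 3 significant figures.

80.5 g

Q = 12.4 × 26892 = 3.335×10^5 C
n(e⁻) = 3.335×10^5 / 96485 = 3.456 mol
K⁺ + e⁻ → K, so theoretical m(K) = 3.456 × 39.10 = 135.1 g
Actual mass = 59.6% × 135.1 = 80.5 g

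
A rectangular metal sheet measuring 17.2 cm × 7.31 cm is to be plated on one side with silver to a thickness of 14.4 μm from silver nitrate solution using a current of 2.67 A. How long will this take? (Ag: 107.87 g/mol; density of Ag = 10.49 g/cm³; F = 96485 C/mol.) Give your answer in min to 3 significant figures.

Plated area = 17.2 × 7.31 = 125.7 cm²
Volume = 125.7 × 14.4×10⁻⁴ cm = 0.1810 cm³
m(Ag) = 0.1810 × 10.49 = 1.899 g
n(Ag) = 1.899 / 107.87 = 0.01760 mol; n(e⁻) = 0.01760 mol
Q = 0.01760 × 96485 = 1698 C
t = 1698 / 2.67 = 636.0 s = 10.6 min

10.6 min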